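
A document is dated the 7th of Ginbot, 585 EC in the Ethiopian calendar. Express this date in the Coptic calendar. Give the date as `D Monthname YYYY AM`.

Both dates share Julian Day Number 1937773; in the Coptic calendar that is 7 Pashons 309 AM.

7 Pashons 309 AM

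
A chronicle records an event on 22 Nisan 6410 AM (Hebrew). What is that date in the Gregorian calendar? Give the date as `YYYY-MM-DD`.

Julian Day Number of the source date = 2689058.
Converting JDN 2689058 to the Gregorian calendar gives 16 April 2650 CE.

2650-04-16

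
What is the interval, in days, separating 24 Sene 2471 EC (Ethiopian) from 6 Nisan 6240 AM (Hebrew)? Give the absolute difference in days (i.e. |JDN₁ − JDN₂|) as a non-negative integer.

First date → JDN 2626681; second date → JDN 2626968.
The interval is |2626681 − 2626968| = 287 days.

287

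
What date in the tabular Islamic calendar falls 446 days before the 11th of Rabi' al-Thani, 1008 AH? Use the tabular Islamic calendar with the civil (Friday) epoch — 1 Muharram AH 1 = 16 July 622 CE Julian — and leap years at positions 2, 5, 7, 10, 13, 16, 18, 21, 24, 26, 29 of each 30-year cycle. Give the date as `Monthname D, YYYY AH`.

The starting date is JDN 2305386; 2305386 − 446 = 2304940.
JDN 2304940 corresponds to Muharram 8, 1007 AH.

Muharram 8, 1007 AH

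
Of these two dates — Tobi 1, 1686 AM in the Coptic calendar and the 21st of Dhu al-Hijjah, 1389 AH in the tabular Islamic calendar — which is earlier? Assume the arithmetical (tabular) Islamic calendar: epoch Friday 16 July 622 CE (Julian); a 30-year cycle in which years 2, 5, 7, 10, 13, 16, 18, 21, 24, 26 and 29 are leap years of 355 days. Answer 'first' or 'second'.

first

First date → JDN 2440596; second date → JDN 2440646.
JDN 2440596 < JDN 2440646, so the first date is earlier.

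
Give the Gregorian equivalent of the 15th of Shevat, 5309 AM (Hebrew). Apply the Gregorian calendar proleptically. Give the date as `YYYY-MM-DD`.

Julian Day Number of the source date = 2286844.
Converting JDN 2286844 to the Gregorian calendar gives 24 January 1549 CE.

1549-01-24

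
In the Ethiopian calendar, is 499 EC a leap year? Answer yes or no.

499 mod 4 = 3; in the Ethiopian calendar a year is leap when year mod 4 = 3, so it is a leap year.

yes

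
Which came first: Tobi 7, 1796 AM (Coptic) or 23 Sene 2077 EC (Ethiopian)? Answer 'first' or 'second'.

first

First date → JDN 2480780; second date → JDN 2482772.
JDN 2480780 < JDN 2482772, so the first date is earlier.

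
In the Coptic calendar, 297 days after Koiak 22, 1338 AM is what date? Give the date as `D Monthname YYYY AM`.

14 Paopi 1339 AM

JDN of Koiak 22, 1338 AM = 2313480.
2313480 + 297 = 2313777.
JDN 2313777 in the Coptic calendar is 14 Paopi 1339 AM.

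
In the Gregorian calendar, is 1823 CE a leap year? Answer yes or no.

1823 is not divisible by 4, so it is a common year.

no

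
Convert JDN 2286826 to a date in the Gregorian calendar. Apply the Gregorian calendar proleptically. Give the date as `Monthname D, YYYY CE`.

Counting from JDN 2299161 = 15 Oct 1582 gives an offset of -12335 days.

January 6, 1549 CE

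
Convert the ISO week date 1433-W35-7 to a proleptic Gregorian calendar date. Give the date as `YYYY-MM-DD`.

ISO week 1 of 1433 is the week containing the first Thursday of 1433.
Week 35, day 7 (Sunday) lands on 1433-09-01.

1433-09-01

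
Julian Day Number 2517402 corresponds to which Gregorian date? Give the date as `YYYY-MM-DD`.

2180-04-23

Counting from JDN 2299161 = 15 Oct 1582 gives an offset of 218241 days.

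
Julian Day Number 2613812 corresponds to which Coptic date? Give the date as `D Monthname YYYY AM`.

JDN 2613812 is 9 April 2444 in the Gregorian calendar.
In the Coptic calendar that day is 28 Paremhat 2160 AM.

28 Paremhat 2160 AM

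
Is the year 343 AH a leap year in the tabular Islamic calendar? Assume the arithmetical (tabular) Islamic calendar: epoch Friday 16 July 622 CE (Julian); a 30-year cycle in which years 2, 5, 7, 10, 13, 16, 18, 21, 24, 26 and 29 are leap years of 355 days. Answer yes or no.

yes

Year 343 AH is year 13 of its 30-year cycle; leap positions are 2, 5, 7, 10, 13, 16, 18, 21, 24, 26, 29, so it is a leap year (355 days).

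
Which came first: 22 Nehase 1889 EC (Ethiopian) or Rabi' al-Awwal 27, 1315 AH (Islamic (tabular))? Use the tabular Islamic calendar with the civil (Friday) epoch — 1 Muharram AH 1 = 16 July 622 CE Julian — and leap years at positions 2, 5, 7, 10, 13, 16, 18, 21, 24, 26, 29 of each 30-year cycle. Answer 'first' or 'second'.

second

First date → JDN 2414164; second date → JDN 2414163.
JDN 2414163 < JDN 2414164, so the second date is earlier.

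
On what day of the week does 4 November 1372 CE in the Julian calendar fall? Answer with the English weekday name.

Thursday

This is JDN 2222489 (12 November 1372 Gregorian).
Since JDN mod 7 = 3 (0 = Monday), the day is Thursday.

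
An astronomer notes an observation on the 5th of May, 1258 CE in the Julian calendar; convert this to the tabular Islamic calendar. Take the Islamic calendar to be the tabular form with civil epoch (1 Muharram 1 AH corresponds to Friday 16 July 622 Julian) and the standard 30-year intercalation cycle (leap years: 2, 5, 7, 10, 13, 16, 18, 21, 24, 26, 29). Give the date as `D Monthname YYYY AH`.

Both dates share Julian Day Number 2180667; in the tabular Islamic calendar that is 29 Rabi' al-Thani 656 AH.

29 Rabi' al-Thani 656 AH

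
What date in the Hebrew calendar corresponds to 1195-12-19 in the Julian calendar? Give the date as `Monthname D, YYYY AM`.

Julian Day Number of the source date = 2157884.
Converting JDN 2157884 to the Hebrew calendar gives 15 Tevet 4956 AM.

Tevet 15, 4956 AM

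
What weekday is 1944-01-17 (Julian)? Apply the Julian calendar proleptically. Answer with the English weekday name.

Sunday

In the Gregorian calendar this is 30 January 1944 (JDN 2431120).
JDN 2431120 mod 7 = 6, and JDN 0 was a Monday, so this is a Sunday.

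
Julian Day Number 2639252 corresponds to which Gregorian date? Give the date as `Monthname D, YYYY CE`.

December 4, 2513 CE

JDN 2451545 is 1 Jan 2000; 2639252 is +187707 days from there.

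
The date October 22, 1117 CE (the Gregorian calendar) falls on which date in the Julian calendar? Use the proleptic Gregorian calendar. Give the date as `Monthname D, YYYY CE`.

October 15, 1117 CE

At this point the Julian calendar is 7 days behind the Gregorian.
22 October 1117 Gregorian − 7 days → 15 October 1117 Julian.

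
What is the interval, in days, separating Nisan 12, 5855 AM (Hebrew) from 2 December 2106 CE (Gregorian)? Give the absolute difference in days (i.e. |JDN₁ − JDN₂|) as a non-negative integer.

JDN of the first date = 2486349.
JDN of the second date = 2490596.
|2490596 − 2486349| = 4247.

4247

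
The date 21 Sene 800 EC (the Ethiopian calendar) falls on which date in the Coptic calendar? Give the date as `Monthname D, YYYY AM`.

Julian Day Number of the source date = 2016346.
Converting JDN 2016346 to the Coptic calendar gives 21 Paoni 524 AM.

Paoni 21, 524 AM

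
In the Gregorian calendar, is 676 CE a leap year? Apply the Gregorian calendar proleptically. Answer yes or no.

676 is divisible by 4 and not by 100, so it is a leap year.

yes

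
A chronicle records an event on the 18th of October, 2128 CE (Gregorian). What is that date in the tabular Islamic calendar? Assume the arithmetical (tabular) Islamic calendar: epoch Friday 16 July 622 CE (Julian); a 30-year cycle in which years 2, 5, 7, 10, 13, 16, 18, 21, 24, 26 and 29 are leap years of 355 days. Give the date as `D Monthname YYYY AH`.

Julian Day Number of the source date = 2498587.
Converting JDN 2498587 to the tabular Islamic calendar gives 23 Jumada al-Thani 1553 AH.

23 Jumada al-Thani 1553 AH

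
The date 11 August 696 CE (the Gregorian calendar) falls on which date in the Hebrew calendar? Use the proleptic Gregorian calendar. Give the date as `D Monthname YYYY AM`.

Julian Day Number of the source date = 1975492.
Converting JDN 1975492 to the Hebrew calendar gives 3 Elul 4456 AM.

3 Elul 4456 AM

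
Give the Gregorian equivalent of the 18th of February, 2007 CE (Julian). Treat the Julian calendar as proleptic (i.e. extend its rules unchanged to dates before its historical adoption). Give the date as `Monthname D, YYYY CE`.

The Julian–Gregorian offset here is 13 days (Julian trailing).
18 February 2007 Julian + 13 days → 3 March 2007 Gregorian.

March 3, 2007 CE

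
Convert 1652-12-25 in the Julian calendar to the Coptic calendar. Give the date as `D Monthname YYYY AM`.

The source date corresponds to 4 January 1653 in the Gregorian calendar (JDN 2324810).
That day falls on 29 Koiak 1369 AM in the Coptic calendar.

29 Koiak 1369 AM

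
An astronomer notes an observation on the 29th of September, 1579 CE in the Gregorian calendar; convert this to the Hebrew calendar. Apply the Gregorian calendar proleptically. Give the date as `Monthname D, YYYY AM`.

Elul 28, 5339 AM

Both dates share Julian Day Number 2298049; in the Hebrew calendar that is 28 Elul 5339 AM.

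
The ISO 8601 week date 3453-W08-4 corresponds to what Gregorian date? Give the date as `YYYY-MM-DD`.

3453-02-24

ISO week 1 of 3453 is the week containing the first Thursday of 3453.
Week 8, day 4 (Thursday) lands on 3453-02-24.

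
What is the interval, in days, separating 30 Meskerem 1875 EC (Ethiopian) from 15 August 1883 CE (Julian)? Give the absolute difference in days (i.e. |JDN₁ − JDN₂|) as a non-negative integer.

First date → JDN 2408728; second date → JDN 2409050.
The interval is |2408728 − 2409050| = 322 days.

322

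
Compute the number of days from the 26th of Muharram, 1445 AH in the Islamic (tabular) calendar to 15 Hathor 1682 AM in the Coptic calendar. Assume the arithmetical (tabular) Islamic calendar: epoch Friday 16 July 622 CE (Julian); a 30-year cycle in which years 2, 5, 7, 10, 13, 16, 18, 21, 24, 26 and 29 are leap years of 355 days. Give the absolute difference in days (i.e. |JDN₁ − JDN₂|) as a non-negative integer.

21081

JDN of the first date = 2460170.
JDN of the second date = 2439089.
|2439089 − 2460170| = 21081.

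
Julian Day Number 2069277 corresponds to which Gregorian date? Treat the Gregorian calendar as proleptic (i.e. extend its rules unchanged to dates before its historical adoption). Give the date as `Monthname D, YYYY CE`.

Counting from JDN 2299161 = 15 Oct 1582 gives an offset of -229884 days.

May 21, 953 CE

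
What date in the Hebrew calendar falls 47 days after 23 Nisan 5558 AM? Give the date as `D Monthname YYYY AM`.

11 Sivan 5558 AM

The starting date is JDN 2377865; 2377865 + 47 = 2377912.
JDN 2377912 corresponds to 11 Sivan 5558 AM.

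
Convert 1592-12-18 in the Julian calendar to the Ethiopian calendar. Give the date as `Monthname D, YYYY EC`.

Julian Day Number of the source date = 2302888.
Converting JDN 2302888 to the Ethiopian calendar gives 22 Tahsas 1585 EC.

Tahsas 22, 1585 EC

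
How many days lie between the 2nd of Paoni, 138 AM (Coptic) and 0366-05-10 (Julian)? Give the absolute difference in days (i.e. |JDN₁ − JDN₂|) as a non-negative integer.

20471

First date → JDN 1875340; second date → JDN 1854869.
The interval is |1875340 − 1854869| = 20471 days.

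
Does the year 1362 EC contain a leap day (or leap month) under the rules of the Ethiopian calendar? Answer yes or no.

1362 mod 4 = 2; in the Ethiopian calendar a year is leap when year mod 4 = 3, so it is a common year.

no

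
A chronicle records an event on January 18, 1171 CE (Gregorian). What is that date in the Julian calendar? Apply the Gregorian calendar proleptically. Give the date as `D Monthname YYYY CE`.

The Julian–Gregorian offset here is 7 days (Julian trailing).
18 January 1171 Gregorian − 7 days → 11 January 1171 Julian.

11 January 1171 CE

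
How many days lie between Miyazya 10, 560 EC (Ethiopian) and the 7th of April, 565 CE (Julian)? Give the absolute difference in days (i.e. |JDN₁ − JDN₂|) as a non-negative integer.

1094

JDN of the first date = 1928615.
JDN of the second date = 1927521.
|1927521 − 1928615| = 1094.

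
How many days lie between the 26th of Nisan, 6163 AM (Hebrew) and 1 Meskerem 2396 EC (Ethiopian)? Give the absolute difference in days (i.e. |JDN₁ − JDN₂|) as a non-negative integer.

First date → JDN 2598846; second date → JDN 2598995.
The interval is |2598846 − 2598995| = 149 days.

149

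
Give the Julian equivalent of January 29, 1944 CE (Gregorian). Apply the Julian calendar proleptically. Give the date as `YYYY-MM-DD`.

1944-01-16

At this point the Julian calendar is 13 days behind the Gregorian.
29 January 1944 Gregorian − 13 days → 16 January 1944 Julian.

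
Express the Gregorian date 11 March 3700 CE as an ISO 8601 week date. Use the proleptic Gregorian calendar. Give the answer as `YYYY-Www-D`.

The weekday is Thursday (ISO weekday 4).
That Thursday belongs to ISO week 10 of ISO year 3700.

3700-W10-4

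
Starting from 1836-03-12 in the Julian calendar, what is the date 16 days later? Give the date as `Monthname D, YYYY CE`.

March 28, 1836 CE

Counting 16 days forward from JDN 2391728 reaches JDN 2391744, which is March 28, 1836 CE.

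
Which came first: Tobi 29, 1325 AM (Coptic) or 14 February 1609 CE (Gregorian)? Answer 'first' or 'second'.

first

The two dates have Julian Day Numbers 2308769 and 2308780 respectively.
Since 2308769 < 2308780, the first date comes first.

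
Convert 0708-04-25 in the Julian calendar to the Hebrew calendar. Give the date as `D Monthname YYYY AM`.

30 Nisan 4468 AM

The source date corresponds to 29 April 708 in the proleptic Gregorian calendar (JDN 1979770).
That day falls on 30 Nisan 4468 AM in the Hebrew calendar.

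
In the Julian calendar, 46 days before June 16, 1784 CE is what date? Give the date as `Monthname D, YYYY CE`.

May 1, 1784 CE

The starting date is JDN 2372831; 2372831 − 46 = 2372785.
JDN 2372785 corresponds to May 1, 1784 CE.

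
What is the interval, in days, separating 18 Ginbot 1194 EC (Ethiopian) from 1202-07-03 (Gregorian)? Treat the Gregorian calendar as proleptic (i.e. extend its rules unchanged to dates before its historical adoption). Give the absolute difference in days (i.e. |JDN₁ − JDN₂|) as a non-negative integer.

44

JDN of the first date = 2160221.
JDN of the second date = 2160265.
|2160265 − 2160221| = 44.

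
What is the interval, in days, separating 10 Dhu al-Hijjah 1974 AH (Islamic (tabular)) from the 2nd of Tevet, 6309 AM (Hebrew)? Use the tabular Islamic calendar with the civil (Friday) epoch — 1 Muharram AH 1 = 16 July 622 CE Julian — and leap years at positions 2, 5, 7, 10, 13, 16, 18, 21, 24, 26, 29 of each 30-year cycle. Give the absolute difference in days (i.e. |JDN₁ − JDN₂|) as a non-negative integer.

4128

JDN of the first date = 2647939.
JDN of the second date = 2652067.
|2652067 − 2647939| = 4128.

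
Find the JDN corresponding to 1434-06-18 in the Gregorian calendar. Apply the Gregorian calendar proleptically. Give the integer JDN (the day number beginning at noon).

2244986

JDN 2451545 is 1 January 2000 CE (Gregorian); the target day is −206559 days from there, so JDN = 2244986.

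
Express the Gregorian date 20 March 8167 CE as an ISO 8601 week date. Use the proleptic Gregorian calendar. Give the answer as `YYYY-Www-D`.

8167-W12-5

The weekday is Friday (ISO weekday 5).
That Friday belongs to ISO week 12 of ISO year 8167.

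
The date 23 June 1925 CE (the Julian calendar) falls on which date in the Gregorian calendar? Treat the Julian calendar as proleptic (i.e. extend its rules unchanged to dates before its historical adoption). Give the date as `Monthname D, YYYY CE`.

July 6, 1925 CE

The Julian–Gregorian offset here is 13 days (Julian trailing).
23 June 1925 Julian + 13 days → 6 July 1925 Gregorian.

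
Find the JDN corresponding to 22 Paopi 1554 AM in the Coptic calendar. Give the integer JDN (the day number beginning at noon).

2392314

In the Gregorian calendar the same day is 31 October 1837.
JDN 2451545 is 1 January 2000 CE (Gregorian); the target day is −59231 days from there, so JDN = 2392314.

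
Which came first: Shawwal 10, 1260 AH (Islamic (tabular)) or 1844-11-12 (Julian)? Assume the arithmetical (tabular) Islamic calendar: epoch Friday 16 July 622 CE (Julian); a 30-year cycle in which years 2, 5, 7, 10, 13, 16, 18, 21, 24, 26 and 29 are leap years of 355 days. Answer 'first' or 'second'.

first

The two dates have Julian Day Numbers 2394863 and 2394895 respectively.
Since 2394863 < 2394895, the first date comes first.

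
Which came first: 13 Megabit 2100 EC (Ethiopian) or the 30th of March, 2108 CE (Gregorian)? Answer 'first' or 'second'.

first

First date → JDN 2491073; second date → JDN 2491080.
JDN 2491073 < JDN 2491080, so the first date is earlier.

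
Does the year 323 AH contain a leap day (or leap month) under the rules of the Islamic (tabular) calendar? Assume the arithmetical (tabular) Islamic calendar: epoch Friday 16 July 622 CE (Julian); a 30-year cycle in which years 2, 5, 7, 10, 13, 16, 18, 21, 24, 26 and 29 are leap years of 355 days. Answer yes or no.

Year 323 AH is year 23 of its 30-year cycle; leap positions are 2, 5, 7, 10, 13, 16, 18, 21, 24, 26, 29, so it is a common year (354 days).

no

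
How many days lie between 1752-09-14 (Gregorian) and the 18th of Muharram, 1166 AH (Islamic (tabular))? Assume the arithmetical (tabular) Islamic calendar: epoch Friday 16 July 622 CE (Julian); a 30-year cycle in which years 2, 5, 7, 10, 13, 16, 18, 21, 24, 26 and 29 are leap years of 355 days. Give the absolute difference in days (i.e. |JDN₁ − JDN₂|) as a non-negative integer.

First date → JDN 2361222; second date → JDN 2361294.
The interval is |2361222 − 2361294| = 72 days.

72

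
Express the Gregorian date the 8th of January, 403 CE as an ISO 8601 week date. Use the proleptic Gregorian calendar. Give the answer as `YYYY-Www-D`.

0403-W02-3

The weekday is Wednesday (ISO weekday 3).
That Wednesday belongs to ISO week 2 of ISO year 403.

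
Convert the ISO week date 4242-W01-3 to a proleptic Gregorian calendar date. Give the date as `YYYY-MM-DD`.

4242-01-05

ISO week 1 of 4242 is the week containing the first Thursday of 4242.
Week 1, day 3 (Wednesday) lands on 4242-01-05.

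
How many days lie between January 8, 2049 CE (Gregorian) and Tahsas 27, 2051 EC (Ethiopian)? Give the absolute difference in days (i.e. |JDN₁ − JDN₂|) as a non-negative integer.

3649

First date → JDN 2469450; second date → JDN 2473099.
The interval is |2469450 − 2473099| = 3649 days.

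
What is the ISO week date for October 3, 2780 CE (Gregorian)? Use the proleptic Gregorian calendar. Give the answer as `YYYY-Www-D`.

The weekday is Friday (ISO weekday 5).
That Friday belongs to ISO week 40 of ISO year 2780.

2780-W40-5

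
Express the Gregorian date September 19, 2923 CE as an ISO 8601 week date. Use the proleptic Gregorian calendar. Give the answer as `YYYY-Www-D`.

The weekday is Sunday (ISO weekday 7).
That Sunday belongs to ISO week 37 of ISO year 2923.

2923-W37-7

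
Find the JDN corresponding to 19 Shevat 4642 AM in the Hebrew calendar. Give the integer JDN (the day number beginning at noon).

2043220

In the proleptic Gregorian calendar the same day is 16 January 882.
JDN 2400001 is 17 November 1858 CE (Gregorian), MJD 0; the target day is −356781 days from there, so JDN = 2043220.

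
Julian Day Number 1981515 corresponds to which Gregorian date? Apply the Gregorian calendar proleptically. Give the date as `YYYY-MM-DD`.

JDN 2451545 is 1 Jan 2000; 1981515 is −470030 days from there.

0713-02-07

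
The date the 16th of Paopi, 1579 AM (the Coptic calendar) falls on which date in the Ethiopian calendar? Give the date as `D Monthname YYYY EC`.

The source date corresponds to 25 October 1862 in the Gregorian calendar (JDN 2401439).
That day falls on 16 Tikimt 1855 EC in the Ethiopian calendar.

16 Tikimt 1855 EC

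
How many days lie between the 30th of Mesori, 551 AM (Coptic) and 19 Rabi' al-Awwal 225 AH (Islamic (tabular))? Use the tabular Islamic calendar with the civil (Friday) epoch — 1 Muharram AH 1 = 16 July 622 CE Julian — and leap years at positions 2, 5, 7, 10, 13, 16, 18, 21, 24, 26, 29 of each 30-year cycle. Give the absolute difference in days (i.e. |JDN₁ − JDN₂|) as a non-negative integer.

1619

First date → JDN 2026276; second date → JDN 2027895.
The interval is |2026276 − 2027895| = 1619 days.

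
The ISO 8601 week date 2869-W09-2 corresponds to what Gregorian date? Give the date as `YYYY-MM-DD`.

2869-02-26

ISO week 1 of 2869 is the week containing the first Thursday of 2869.
Week 9, day 2 (Tuesday) lands on 2869-02-26.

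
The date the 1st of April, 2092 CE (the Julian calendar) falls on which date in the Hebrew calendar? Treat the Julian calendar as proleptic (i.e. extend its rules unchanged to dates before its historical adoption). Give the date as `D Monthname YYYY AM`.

Both dates share Julian Day Number 2485252; in the Hebrew calendar that is 7 Nisan 5852 AM.

7 Nisan 5852 AM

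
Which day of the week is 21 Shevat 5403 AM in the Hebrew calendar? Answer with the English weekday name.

Equivalently 10 February 1643 Gregorian, JDN 2321194.
JDN 2321194 mod 7 = 1, and JDN 0 was a Monday, so this is a Tuesday.

Tuesday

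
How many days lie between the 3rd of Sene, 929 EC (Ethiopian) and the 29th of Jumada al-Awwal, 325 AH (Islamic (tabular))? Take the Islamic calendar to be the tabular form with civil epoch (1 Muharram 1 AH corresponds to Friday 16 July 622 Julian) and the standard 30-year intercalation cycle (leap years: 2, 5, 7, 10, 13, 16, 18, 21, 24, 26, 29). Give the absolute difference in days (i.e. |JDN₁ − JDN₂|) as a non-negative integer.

44

First date → JDN 2063445; second date → JDN 2063401.
The interval is |2063445 − 2063401| = 44 days.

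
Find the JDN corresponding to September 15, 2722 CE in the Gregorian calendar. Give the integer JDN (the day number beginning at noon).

2715507

JDN 2451545 is 1 January 2000 CE (Gregorian); the target day is +263962 days from there, so JDN = 2715507.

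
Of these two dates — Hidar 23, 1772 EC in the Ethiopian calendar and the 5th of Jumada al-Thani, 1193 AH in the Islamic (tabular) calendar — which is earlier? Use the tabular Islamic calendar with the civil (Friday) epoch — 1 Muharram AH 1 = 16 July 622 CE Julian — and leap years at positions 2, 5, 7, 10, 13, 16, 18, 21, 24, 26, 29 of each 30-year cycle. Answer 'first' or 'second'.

second

The two dates have Julian Day Numbers 2371161 and 2370997 respectively.
Since 2370997 < 2371161, the second date comes first.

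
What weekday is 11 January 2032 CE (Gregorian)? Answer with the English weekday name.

2463243 ≡ 6 (mod 7); counting from Monday = 0 gives Sunday.

Sunday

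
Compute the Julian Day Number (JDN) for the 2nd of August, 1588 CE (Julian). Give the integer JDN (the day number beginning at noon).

In the Gregorian calendar the same day is 12 August 1588.
JDN 2299161 is 15 October 1582 CE (Gregorian); the target day is +2128 days from there, so JDN = 2301289.

2301289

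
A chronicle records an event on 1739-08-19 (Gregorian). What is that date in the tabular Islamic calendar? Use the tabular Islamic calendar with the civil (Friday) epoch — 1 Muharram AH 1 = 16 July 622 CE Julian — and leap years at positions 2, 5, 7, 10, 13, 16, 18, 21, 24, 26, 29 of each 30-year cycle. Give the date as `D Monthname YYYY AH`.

14 Jumada al-Awwal 1152 AH

Julian Day Number of the source date = 2356447.
Converting JDN 2356447 to the tabular Islamic calendar gives 14 Jumada al-Awwal 1152 AH.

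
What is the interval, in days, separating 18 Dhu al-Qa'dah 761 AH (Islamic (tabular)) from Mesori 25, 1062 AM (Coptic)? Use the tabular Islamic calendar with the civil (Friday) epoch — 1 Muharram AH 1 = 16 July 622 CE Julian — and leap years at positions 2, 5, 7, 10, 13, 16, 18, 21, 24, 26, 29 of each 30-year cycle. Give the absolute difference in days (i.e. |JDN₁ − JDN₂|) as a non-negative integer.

JDN of the first date = 2218071.
JDN of the second date = 2212914.
|2212914 − 2218071| = 5157.

5157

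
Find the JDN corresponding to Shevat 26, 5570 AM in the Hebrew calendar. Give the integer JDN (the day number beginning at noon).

2382179

In the Gregorian calendar the same day is 31 January 1810.
JDN 2299161 is 15 October 1582 CE (Gregorian); the target day is +83018 days from there, so JDN = 2382179.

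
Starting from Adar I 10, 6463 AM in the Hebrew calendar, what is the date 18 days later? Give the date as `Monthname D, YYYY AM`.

Adar I 28, 6463 AM

JDN of Adar I 10, 6463 AM = 2708358.
2708358 + 18 = 2708376.
JDN 2708376 in the Hebrew calendar is Adar I 28, 6463 AM.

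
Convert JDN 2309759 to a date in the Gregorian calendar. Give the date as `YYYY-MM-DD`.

1611-10-21

JDN 2451545 is 1 Jan 2000; 2309759 is −141786 days from there.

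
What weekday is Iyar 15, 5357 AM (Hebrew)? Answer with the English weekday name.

Equivalently 3 May 1597 Gregorian, JDN 2304475.
Since JDN mod 7 = 5 (0 = Monday), the day is Saturday.

Saturday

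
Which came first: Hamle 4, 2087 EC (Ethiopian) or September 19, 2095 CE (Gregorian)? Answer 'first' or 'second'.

First date → JDN 2486435; second date → JDN 2486505.
JDN 2486435 < JDN 2486505, so the first date is earlier.

first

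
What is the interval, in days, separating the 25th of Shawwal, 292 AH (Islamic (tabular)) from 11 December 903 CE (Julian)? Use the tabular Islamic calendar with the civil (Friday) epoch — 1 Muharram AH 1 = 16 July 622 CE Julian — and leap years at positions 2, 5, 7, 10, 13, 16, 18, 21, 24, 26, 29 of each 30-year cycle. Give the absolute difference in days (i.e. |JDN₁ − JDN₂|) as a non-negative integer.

First date → JDN 2051851; second date → JDN 2051223.
The interval is |2051851 − 2051223| = 628 days.

628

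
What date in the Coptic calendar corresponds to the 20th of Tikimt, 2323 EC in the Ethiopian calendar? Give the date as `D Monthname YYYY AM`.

20 Paopi 2047 AM

Both dates share Julian Day Number 2572380; in the Coptic calendar that is 20 Paopi 2047 AM.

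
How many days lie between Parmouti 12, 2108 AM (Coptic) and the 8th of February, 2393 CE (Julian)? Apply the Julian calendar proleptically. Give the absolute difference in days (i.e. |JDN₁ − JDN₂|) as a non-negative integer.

JDN of the first date = 2594833.
JDN of the second date = 2595140.
|2595140 − 2594833| = 307.

307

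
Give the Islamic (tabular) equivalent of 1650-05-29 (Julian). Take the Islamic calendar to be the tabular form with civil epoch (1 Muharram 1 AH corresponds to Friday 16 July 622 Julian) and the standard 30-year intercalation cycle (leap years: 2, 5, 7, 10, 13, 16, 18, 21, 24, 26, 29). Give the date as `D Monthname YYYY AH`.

8 Jumada al-Thani 1060 AH

The source date corresponds to 8 June 1650 in the Gregorian calendar (JDN 2323869).
That day falls on 8 Jumada al-Thani 1060 AH in the tabular Islamic calendar.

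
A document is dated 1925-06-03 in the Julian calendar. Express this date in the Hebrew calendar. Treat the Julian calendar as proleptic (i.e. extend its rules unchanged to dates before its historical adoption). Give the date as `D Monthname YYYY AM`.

The source date corresponds to 16 June 1925 in the Gregorian calendar (JDN 2424318).
That day falls on 24 Sivan 5685 AM in the Hebrew calendar.

24 Sivan 5685 AM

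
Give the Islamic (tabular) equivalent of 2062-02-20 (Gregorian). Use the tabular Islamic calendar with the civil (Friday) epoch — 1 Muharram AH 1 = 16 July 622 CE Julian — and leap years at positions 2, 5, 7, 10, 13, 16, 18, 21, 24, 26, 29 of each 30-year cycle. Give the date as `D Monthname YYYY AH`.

Both dates share Julian Day Number 2474241; in the tabular Islamic calendar that is 10 Shawwal 1484 AH.

10 Shawwal 1484 AH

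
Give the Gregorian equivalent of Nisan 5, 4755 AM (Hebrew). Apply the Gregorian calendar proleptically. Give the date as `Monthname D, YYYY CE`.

Both dates share Julian Day Number 2084549; in the Gregorian calendar that is 14 March 995 CE.

March 14, 995 CE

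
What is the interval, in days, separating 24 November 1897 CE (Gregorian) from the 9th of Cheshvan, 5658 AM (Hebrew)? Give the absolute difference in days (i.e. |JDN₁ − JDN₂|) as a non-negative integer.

20

First date → JDN 2414253; second date → JDN 2414233.
The interval is |2414253 − 2414233| = 20 days.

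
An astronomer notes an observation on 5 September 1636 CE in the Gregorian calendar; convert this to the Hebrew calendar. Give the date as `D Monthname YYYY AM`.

Both dates share Julian Day Number 2318845; in the Hebrew calendar that is 5 Elul 5396 AM.

5 Elul 5396 AM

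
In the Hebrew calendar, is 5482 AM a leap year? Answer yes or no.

no

Hebrew year 5482 is year 10 of its 19-year Metonic cycle; leap years are at positions 3, 6, 8, 11, 14, 17, 19, so it is a common year (12 months).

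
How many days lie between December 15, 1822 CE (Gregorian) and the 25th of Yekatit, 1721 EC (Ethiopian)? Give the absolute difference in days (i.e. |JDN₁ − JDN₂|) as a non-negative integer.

34255

JDN of the first date = 2386880.
JDN of the second date = 2352625.
|2352625 − 2386880| = 34255.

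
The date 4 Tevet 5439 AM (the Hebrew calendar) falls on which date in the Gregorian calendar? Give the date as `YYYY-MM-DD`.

1678-12-19

Julian Day Number of the source date = 2334290.
Converting JDN 2334290 to the Gregorian calendar gives 19 December 1678 CE.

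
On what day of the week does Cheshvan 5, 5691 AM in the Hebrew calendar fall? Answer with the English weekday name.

Monday

This is JDN 2426277 (27 October 1930 Gregorian).
JDN 2426277 mod 7 = 0, and JDN 0 was a Monday, so this is a Monday.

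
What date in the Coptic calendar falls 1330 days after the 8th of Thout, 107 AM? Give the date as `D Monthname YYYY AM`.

2 Pashons 110 AM

Counting 1330 days forward from JDN 1863753 reaches JDN 1865083, which is 2 Pashons 110 AM.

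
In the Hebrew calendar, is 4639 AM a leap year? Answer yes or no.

yes

Hebrew year 4639 is year 3 of its 19-year Metonic cycle; leap years are at positions 3, 6, 8, 11, 14, 17, 19, so it is a leap year (13 months).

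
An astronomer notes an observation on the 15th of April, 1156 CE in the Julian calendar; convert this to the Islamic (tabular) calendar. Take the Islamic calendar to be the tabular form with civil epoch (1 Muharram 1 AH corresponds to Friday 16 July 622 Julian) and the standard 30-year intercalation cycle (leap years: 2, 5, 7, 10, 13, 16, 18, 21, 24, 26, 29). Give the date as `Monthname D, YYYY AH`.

Safar 21, 551 AH

The source date corresponds to 22 April 1156 in the proleptic Gregorian calendar (JDN 2143392).
That day falls on 21 Safar 551 AH in the tabular Islamic calendar.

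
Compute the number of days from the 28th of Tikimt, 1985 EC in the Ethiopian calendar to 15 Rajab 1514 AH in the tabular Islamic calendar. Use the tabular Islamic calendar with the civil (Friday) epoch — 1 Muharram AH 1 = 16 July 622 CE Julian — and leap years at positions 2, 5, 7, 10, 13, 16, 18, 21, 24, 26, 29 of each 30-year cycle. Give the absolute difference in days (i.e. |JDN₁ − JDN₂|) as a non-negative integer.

JDN of the first date = 2448934.
JDN of the second date = 2484788.
|2484788 − 2448934| = 35854.

35854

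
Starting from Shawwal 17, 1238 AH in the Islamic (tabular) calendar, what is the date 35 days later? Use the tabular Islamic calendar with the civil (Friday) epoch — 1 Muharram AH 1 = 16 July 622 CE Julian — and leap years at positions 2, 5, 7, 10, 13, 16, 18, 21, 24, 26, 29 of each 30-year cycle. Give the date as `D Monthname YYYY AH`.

23 Dhu al-Qa'dah 1238 AH

Counting 35 days forward from JDN 2387074 reaches JDN 2387109, which is 23 Dhu al-Qa'dah 1238 AH.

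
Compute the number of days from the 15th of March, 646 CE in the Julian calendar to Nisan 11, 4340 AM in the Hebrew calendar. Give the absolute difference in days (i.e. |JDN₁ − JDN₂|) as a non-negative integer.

24078

JDN of the first date = 1957083.
JDN of the second date = 1933005.
|1933005 − 1957083| = 24078.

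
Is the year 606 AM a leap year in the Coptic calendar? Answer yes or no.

no

606 mod 4 = 2; in the Coptic calendar a year is leap when year mod 4 = 3, so it is a common year.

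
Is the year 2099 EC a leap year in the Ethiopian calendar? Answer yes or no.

2099 mod 4 = 3; in the Ethiopian calendar a year is leap when year mod 4 = 3, so it is a leap year.

yes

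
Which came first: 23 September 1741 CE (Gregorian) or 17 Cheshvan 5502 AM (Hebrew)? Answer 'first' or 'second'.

The two dates have Julian Day Numbers 2357213 and 2357247 respectively.
Since 2357213 < 2357247, the first date comes first.

first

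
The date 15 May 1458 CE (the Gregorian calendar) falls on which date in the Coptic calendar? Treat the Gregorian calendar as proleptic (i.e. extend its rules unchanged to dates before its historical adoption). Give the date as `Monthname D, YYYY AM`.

Pashons 11, 1174 AM

Julian Day Number of the source date = 2253718.
Converting JDN 2253718 to the Coptic calendar gives 11 Pashons 1174 AM.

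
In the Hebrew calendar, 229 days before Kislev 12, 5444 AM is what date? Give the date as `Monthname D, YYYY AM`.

JDN of Kislev 12, 5444 AM = 2336097.
2336097 − 229 = 2335868.
JDN 2335868 in the Hebrew calendar is Nisan 19, 5443 AM.

Nisan 19, 5443 AM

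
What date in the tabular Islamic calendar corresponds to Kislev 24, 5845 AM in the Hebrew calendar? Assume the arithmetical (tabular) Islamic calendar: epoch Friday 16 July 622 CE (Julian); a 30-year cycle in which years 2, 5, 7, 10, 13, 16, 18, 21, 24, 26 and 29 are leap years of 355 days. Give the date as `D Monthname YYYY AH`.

Both dates share Julian Day Number 2482582; in the tabular Islamic calendar that is 23 Rabi' al-Thani 1508 AH.

23 Rabi' al-Thani 1508 AH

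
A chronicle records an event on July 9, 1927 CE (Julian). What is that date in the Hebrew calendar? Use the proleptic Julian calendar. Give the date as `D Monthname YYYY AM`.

The source date corresponds to 22 July 1927 in the Gregorian calendar (JDN 2425084).
That day falls on 22 Tammuz 5687 AM in the Hebrew calendar.

22 Tammuz 5687 AM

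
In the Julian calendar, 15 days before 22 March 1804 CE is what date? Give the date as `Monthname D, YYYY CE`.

The starting date is JDN 2380050; 2380050 − 15 = 2380035.
JDN 2380035 corresponds to March 7, 1804 CE.

March 7, 1804 CE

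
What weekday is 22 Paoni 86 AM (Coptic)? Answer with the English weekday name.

Wednesday

Equivalently 17 June 370 Gregorian, JDN 1856367.
Since JDN mod 7 = 2 (0 = Monday), the day is Wednesday.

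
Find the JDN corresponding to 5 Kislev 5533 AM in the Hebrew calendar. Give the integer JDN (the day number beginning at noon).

In the Gregorian calendar the same day is 1 December 1772.
JDN 2400001 is 17 November 1858 CE (Gregorian), MJD 0; the target day is −31396 days from there, so JDN = 2368605.

2368605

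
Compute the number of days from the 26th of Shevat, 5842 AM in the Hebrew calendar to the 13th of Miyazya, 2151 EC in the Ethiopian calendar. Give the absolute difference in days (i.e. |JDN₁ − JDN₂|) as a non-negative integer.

JDN of the first date = 2481551.
JDN of the second date = 2509730.
|2509730 − 2481551| = 28179.

28179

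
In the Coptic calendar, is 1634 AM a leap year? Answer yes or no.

1634 mod 4 = 2; in the Coptic calendar a year is leap when year mod 4 = 3, so it is a common year.

no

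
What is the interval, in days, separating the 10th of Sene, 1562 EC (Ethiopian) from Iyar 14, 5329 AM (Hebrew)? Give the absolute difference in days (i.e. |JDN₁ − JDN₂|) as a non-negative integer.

399

First date → JDN 2294655; second date → JDN 2294256.
The interval is |2294655 − 2294256| = 399 days.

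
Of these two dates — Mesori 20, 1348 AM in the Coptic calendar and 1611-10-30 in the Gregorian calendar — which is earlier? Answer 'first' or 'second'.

The two dates have Julian Day Numbers 2317371 and 2309768 respectively.
Since 2309768 < 2317371, the second date comes first.

second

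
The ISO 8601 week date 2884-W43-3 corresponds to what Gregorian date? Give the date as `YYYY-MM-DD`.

2884-10-25

ISO week 1 of 2884 is the week containing the first Thursday of 2884.
Week 43, day 3 (Wednesday) lands on 2884-10-25.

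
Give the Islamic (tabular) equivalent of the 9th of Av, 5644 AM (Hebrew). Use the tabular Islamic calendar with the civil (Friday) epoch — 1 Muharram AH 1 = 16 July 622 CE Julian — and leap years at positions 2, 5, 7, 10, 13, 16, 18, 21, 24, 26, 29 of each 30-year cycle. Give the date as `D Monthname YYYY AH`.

The source date corresponds to 31 July 1884 in the Gregorian calendar (JDN 2409389).
That day falls on 7 Shawwal 1301 AH in the tabular Islamic calendar.

7 Shawwal 1301 AH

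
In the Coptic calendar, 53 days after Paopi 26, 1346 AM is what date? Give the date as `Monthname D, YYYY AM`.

Koiak 19, 1346 AM

JDN of Paopi 26, 1346 AM = 2316346.
2316346 + 53 = 2316399.
JDN 2316399 in the Coptic calendar is Koiak 19, 1346 AM.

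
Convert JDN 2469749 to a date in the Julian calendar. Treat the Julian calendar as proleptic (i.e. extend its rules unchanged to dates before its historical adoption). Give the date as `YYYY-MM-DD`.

2049-10-21

JDN 2469749 is 3 November 2049 in the Gregorian calendar.
In the Julian calendar that day is 2049-10-21.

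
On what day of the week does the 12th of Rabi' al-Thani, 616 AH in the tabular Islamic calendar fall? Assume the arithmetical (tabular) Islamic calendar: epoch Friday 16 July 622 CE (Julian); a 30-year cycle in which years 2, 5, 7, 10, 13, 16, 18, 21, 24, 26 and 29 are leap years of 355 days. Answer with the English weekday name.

Thursday

In the proleptic Gregorian calendar this is 4 July 1219 (JDN 2166475).
2166475 ≡ 3 (mod 7); counting from Monday = 0 gives Thursday.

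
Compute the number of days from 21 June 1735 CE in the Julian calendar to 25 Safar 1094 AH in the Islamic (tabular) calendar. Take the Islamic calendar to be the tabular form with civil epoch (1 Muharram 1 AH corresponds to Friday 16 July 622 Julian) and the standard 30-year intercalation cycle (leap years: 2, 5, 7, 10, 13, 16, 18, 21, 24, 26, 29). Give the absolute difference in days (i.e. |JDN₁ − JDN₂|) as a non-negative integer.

19121

JDN of the first date = 2354938.
JDN of the second date = 2335817.
|2335817 − 2354938| = 19121.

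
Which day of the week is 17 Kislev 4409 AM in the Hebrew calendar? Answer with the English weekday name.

Sunday

This is JDN 1958081 (10 December 648 Gregorian).
1958081 ≡ 6 (mod 7); counting from Monday = 0 gives Sunday.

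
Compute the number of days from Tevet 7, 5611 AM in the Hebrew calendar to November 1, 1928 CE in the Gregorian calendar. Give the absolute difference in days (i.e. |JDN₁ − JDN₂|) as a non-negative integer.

First date → JDN 2397104; second date → JDN 2425552.
The interval is |2397104 − 2425552| = 28448 days.

28448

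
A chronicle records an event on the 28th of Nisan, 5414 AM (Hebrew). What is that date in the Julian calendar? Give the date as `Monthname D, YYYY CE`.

Julian Day Number of the source date = 2325276.
Converting JDN 2325276 to the Julian calendar gives 5 April 1654 CE.

April 5, 1654 CE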